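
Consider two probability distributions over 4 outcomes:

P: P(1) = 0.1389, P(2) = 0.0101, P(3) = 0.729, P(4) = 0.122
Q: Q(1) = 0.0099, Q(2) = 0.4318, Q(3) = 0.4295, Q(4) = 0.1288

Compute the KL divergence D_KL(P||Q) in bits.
1.0214 bits

D_KL(P||Q) = Σ P(x) log₂(P(x)/Q(x))

Computing term by term:
  P(1)·log₂(P(1)/Q(1)) = 0.1389·log₂(0.1389/0.0099) = 0.52927
  P(2)·log₂(P(2)/Q(2)) = 0.0101·log₂(0.0101/0.4318) = -0.05472
  P(3)·log₂(P(3)/Q(3)) = 0.729·log₂(0.729/0.4295) = 0.55642
  P(4)·log₂(P(4)/Q(4)) = 0.122·log₂(0.122/0.1288) = -0.00955

D_KL(P||Q) = 0.52927 - 0.05472 + 0.55642 - 0.00955 = 1.02142 ≈ 1.0214 bits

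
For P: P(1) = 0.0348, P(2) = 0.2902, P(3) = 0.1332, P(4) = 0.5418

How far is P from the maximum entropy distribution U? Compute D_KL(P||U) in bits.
0.4470 bits

U(i) = 1/4 for all i

D_KL(P||U) = Σ P(x) log₂(P(x) / (1/4))
           = Σ P(x) log₂(P(x)) + log₂(4)
           = log₂(4) - H(P)

H(P) = -Σ P(x) log₂(P(x)):
  -P(1)·log₂(P(1)) = -(0.0348)·log₂(0.0348) = 0.16860
  -P(2)·log₂(P(2)) = -(0.2902)·log₂(0.2902) = 0.51797
  -P(3)·log₂(P(3)) = -(0.1332)·log₂(0.1332) = 0.38739
  -P(4)·log₂(P(4)) = -(0.5418)·log₂(0.5418) = 0.47904
H(P) = 0.16860 + 0.51797 + 0.38739 + 0.47904 = 1.55300 bits

log₂(4) = 2.00000 bits

D_KL(P||U) = 2.00000 - 1.55300 = 0.44700 ≈ 0.4470 bits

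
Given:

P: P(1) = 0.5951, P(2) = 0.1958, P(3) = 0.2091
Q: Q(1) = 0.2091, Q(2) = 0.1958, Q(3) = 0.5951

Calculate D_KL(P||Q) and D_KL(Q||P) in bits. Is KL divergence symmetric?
D_KL(P||Q) = 0.5825 bits, D_KL(Q||P) = 0.5825 bits. The two values coincide for this particular pair, but no — KL divergence is not symmetric in general.

D_KL(P||Q) = Σ P(x) log₂(P(x)/Q(x))

Computing term by term:
  P(1)·log₂(P(1)/Q(1)) = 0.5951·log₂(0.5951/0.2091) = 0.89797
  P(2)·log₂(P(2)/Q(2)) = 0.1958·log₂(0.1958/0.1958) = 0.00000
  P(3)·log₂(P(3)/Q(3)) = 0.2091·log₂(0.2091/0.5951) = -0.31552

D_KL(P||Q) = 0.89797 + 0.00000 - 0.31552 = 0.58245 ≈ 0.5825 bits

D_KL(Q||P) = Σ Q(x) log₂(Q(x)/P(x))

Computing term by term:
  Q(1)·log₂(Q(1)/P(1)) = 0.2091·log₂(0.2091/0.5951) = -0.31552
  Q(2)·log₂(Q(2)/P(2)) = 0.1958·log₂(0.1958/0.1958) = 0.00000
  Q(3)·log₂(Q(3)/P(3)) = 0.5951·log₂(0.5951/0.2091) = 0.89797

D_KL(Q||P) = -0.31552 + 0.00000 + 0.89797 = 0.58245 ≈ 0.5825 bits

These ARE equal here. Q is P with outcomes relabeled (Q(1) = P(3), Q(3) = P(1)) by a relabeling that is its own inverse, so the two sums contain exactly the same terms in a different order. This is a special case — KL divergence is not symmetric in general: D_KL(P||Q) ≠ D_KL(Q||P) for most P, Q.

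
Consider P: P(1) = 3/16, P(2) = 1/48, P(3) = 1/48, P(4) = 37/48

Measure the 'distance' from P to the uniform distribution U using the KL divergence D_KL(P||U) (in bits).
1.0250 bits

U(i) = 1/4 for all i

D_KL(P||U) = Σ P(x) log₂(P(x) / (1/4))
           = Σ P(x) log₂(P(x)) + log₂(4)
           = log₂(4) - H(P)

H(P) = -Σ P(x) log₂(P(x)):
  -P(1)·log₂(P(1)) = -(3/16)·log₂(3/16) = 0.45282
  -P(2)·log₂(P(2)) = -(1/48)·log₂(1/48) = 0.11635
  -P(3)·log₂(P(3)) = -(1/48)·log₂(1/48) = 0.11635
  -P(4)·log₂(P(4)) = -(37/48)·log₂(37/48) = 0.28945
H(P) = 0.45282 + 0.11635 + 0.11635 + 0.28945 = 0.97497 bits

log₂(4) = 2.00000 bits

D_KL(P||U) = 2.00000 - 0.97497 = 1.02503 ≈ 1.0250 bits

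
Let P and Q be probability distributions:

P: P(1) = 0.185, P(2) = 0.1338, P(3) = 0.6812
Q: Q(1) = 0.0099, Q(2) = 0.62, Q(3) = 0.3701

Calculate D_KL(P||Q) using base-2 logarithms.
1.0850 bits

D_KL(P||Q) = Σ P(x) log₂(P(x)/Q(x))

Computing term by term:
  P(1)·log₂(P(1)/Q(1)) = 0.185·log₂(0.185/0.0099) = 0.78143
  P(2)·log₂(P(2)/Q(2)) = 0.1338·log₂(0.1338/0.62) = -0.29599
  P(3)·log₂(P(3)/Q(3)) = 0.6812·log₂(0.6812/0.3701) = 0.59957

D_KL(P||Q) = 0.78143 - 0.29599 + 0.59957 = 1.08501 ≈ 1.0850 bits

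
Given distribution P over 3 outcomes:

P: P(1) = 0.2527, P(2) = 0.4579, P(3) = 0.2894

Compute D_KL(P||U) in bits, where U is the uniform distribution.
0.0498 bits

U(i) = 1/3 for all i

D_KL(P||U) = Σ P(x) log₂(P(x) / (1/3))
           = Σ P(x) log₂(P(x)) + log₂(3)
           = log₂(3) - H(P)

H(P) = -Σ P(x) log₂(P(x)):
  -P(1)·log₂(P(1)) = -(0.2527)·log₂(0.2527) = 0.50148
  -P(2)·log₂(P(2)) = -(0.4579)·log₂(0.4579) = 0.51601
  -P(3)·log₂(P(3)) = -(0.2894)·log₂(0.2894) = 0.51770
H(P) = 0.50148 + 0.51601 + 0.51770 = 1.53519 bits

log₂(3) = 1.58496 bits

D_KL(P||U) = 1.58496 - 1.53519 = 0.04977 ≈ 0.0498 bits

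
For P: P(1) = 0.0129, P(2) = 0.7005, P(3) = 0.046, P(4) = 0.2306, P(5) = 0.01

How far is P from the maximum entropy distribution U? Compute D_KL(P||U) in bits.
1.1224 bits

U(i) = 1/5 for all i

D_KL(P||U) = Σ P(x) log₂(P(x) / (1/5))
           = Σ P(x) log₂(P(x)) + log₂(5)
           = log₂(5) - H(P)

H(P) = -Σ P(x) log₂(P(x)):
  -P(1)·log₂(P(1)) = -(0.0129)·log₂(0.0129) = 0.08097
  -P(2)·log₂(P(2)) = -(0.7005)·log₂(0.7005) = 0.35974
  -P(3)·log₂(P(3)) = -(0.046)·log₂(0.046) = 0.20434
  -P(4)·log₂(P(4)) = -(0.2306)·log₂(0.2306) = 0.48807
  -P(5)·log₂(P(5)) = -(0.01)·log₂(0.01) = 0.06644
H(P) = 0.08097 + 0.35974 + 0.20434 + 0.48807 + 0.06644 = 1.19956 bits

log₂(5) = 2.32193 bits

D_KL(P||U) = 2.32193 - 1.19956 = 1.12237 ≈ 1.1224 bits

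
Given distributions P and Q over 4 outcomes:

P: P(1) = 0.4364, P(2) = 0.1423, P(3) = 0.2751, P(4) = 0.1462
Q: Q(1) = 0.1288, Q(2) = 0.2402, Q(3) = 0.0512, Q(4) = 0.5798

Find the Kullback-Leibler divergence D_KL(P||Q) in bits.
1.0375 bits

D_KL(P||Q) = Σ P(x) log₂(P(x)/Q(x))

Computing term by term:
  P(1)·log₂(P(1)/Q(1)) = 0.4364·log₂(0.4364/0.1288) = 0.76829
  P(2)·log₂(P(2)/Q(2)) = 0.1423·log₂(0.1423/0.2402) = -0.10748
  P(3)·log₂(P(3)/Q(3)) = 0.2751·log₂(0.2751/0.0512) = 0.66732
  P(4)·log₂(P(4)/Q(4)) = 0.1462·log₂(0.1462/0.5798) = -0.29059

D_KL(P||Q) = 0.76829 - 0.10748 + 0.66732 - 0.29059 = 1.03754 ≈ 1.0375 bits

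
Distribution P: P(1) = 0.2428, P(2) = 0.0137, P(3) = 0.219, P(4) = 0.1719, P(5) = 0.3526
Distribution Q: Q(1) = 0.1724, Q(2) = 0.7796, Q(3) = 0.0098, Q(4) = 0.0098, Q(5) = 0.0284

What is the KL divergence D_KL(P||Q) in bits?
3.0134 bits

D_KL(P||Q) = Σ P(x) log₂(P(x)/Q(x))

Computing term by term:
  P(1)·log₂(P(1)/Q(1)) = 0.2428·log₂(0.2428/0.1724) = 0.11995
  P(2)·log₂(P(2)/Q(2)) = 0.0137·log₂(0.0137/0.7796) = -0.07988
  P(3)·log₂(P(3)/Q(3)) = 0.219·log₂(0.219/0.0098) = 0.98156
  P(4)·log₂(P(4)/Q(4)) = 0.1719·log₂(0.1719/0.0098) = 0.71040
  P(5)·log₂(P(5)/Q(5)) = 0.3526·log₂(0.3526/0.0284) = 1.28137

D_KL(P||Q) = 0.11995 - 0.07988 + 0.98156 + 0.71040 + 1.28137 = 3.01340 ≈ 3.0134 bits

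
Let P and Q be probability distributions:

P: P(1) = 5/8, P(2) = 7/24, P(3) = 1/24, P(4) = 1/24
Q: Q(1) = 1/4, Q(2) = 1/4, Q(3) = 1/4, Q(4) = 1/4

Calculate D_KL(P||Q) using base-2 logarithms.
0.6757 bits

D_KL(P||Q) = Σ P(x) log₂(P(x)/Q(x))

Computing term by term:
  P(1)·log₂(P(1)/Q(1)) = (5/8)·log₂((5/8)/(1/4)) = 0.82621
  P(2)·log₂(P(2)/Q(2)) = (7/24)·log₂((7/24)/(1/4)) = 0.06486
  P(3)·log₂(P(3)/Q(3)) = (1/24)·log₂((1/24)/(1/4)) = -0.10771
  P(4)·log₂(P(4)/Q(4)) = (1/24)·log₂((1/24)/(1/4)) = -0.10771

D_KL(P||Q) = 0.82621 + 0.06486 - 0.10771 - 0.10771 = 0.67565 ≈ 0.6757 bits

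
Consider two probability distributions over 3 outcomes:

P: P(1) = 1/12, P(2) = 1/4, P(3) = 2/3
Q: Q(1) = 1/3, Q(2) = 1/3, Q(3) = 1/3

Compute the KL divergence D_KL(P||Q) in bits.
0.3962 bits

D_KL(P||Q) = Σ P(x) log₂(P(x)/Q(x))

Computing term by term:
  P(1)·log₂(P(1)/Q(1)) = (1/12)·log₂((1/12)/(1/3)) = -0.16667
  P(2)·log₂(P(2)/Q(2)) = (1/4)·log₂((1/4)/(1/3)) = -0.10376
  P(3)·log₂(P(3)/Q(3)) = (2/3)·log₂((2/3)/(1/3)) = 0.66667

D_KL(P||Q) = -0.16667 - 0.10376 + 0.66667 = 0.39624 ≈ 0.3962 bits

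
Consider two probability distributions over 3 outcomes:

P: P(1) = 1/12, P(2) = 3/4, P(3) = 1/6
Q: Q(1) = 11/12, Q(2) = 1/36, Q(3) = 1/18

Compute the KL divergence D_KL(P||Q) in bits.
3.5420 bits

D_KL(P||Q) = Σ P(x) log₂(P(x)/Q(x))

Computing term by term:
  P(1)·log₂(P(1)/Q(1)) = (1/12)·log₂((1/12)/(11/12)) = -0.28829
  P(2)·log₂(P(2)/Q(2)) = (3/4)·log₂((3/4)/(1/36)) = 3.56617
  P(3)·log₂(P(3)/Q(3)) = (1/6)·log₂((1/6)/(1/18)) = 0.26416

D_KL(P||Q) = -0.28829 + 3.56617 + 0.26416 = 3.54204 ≈ 3.5420 bits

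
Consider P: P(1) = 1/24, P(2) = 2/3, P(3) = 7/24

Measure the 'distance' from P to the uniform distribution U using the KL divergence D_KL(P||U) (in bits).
0.4855 bits

U(i) = 1/3 for all i

D_KL(P||U) = Σ P(x) log₂(P(x) / (1/3))
           = Σ P(x) log₂(P(x)) + log₂(3)
           = log₂(3) - H(P)

H(P) = -Σ P(x) log₂(P(x)):
  -P(1)·log₂(P(1)) = -(1/24)·log₂(1/24) = 0.19104
  -P(2)·log₂(P(2)) = -(2/3)·log₂(2/3) = 0.38998
  -P(3)·log₂(P(3)) = -(7/24)·log₂(7/24) = 0.51847
H(P) = 0.19104 + 0.38998 + 0.51847 = 1.09949 bits

log₂(3) = 1.58496 bits

D_KL(P||U) = 1.58496 - 1.09949 = 0.48547 ≈ 0.4855 bits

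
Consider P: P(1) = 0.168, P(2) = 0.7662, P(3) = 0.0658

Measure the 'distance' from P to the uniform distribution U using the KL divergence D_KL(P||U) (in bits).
0.5999 bits

U(i) = 1/3 for all i

D_KL(P||U) = Σ P(x) log₂(P(x) / (1/3))
           = Σ P(x) log₂(P(x)) + log₂(3)
           = log₂(3) - H(P)

H(P) = -Σ P(x) log₂(P(x)):
  -P(1)·log₂(P(1)) = -(0.168)·log₂(0.168) = 0.43234
  -P(2)·log₂(P(2)) = -(0.7662)·log₂(0.7662) = 0.29438
  -P(3)·log₂(P(3)) = -(0.0658)·log₂(0.0658) = 0.25832
H(P) = 0.43234 + 0.29438 + 0.25832 = 0.98504 bits

log₂(3) = 1.58496 bits

D_KL(P||U) = 1.58496 - 0.98504 = 0.59992 ≈ 0.5999 bits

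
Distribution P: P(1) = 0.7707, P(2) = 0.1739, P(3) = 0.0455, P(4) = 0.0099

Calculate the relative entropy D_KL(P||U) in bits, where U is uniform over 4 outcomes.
1.0028 bits

U(i) = 1/4 for all i

D_KL(P||U) = Σ P(x) log₂(P(x) / (1/4))
           = Σ P(x) log₂(P(x)) + log₂(4)
           = log₂(4) - H(P)

H(P) = -Σ P(x) log₂(P(x)):
  -P(1)·log₂(P(1)) = -(0.7707)·log₂(0.7707) = 0.28960
  -P(2)·log₂(P(2)) = -(0.1739)·log₂(0.1739) = 0.43887
  -P(3)·log₂(P(3)) = -(0.0455)·log₂(0.0455) = 0.20284
  -P(4)·log₂(P(4)) = -(0.0099)·log₂(0.0099) = 0.06592
H(P) = 0.28960 + 0.43887 + 0.20284 + 0.06592 = 0.99723 bits

log₂(4) = 2.00000 bits

D_KL(P||U) = 2.00000 - 0.99723 = 1.00277 ≈ 1.0028 bits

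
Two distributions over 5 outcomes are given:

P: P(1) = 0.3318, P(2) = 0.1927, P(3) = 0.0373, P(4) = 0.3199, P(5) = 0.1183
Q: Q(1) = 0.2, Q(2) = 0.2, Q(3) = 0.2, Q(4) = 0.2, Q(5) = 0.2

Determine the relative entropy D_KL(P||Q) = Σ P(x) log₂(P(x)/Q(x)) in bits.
0.2688 bits

D_KL(P||Q) = Σ P(x) log₂(P(x)/Q(x))

Computing term by term:
  P(1)·log₂(P(1)/Q(1)) = 0.3318·log₂(0.3318/0.2) = 0.24232
  P(2)·log₂(P(2)/Q(2)) = 0.1927·log₂(0.1927/0.2) = -0.01034
  P(3)·log₂(P(3)/Q(3)) = 0.0373·log₂(0.0373/0.2) = -0.09037
  P(4)·log₂(P(4)/Q(4)) = 0.3199·log₂(0.3199/0.2) = 0.21677
  P(5)·log₂(P(5)/Q(5)) = 0.1183·log₂(0.1183/0.2) = -0.08962

D_KL(P||Q) = 0.24232 - 0.01034 - 0.09037 + 0.21677 - 0.08962 = 0.26876 ≈ 0.2688 bits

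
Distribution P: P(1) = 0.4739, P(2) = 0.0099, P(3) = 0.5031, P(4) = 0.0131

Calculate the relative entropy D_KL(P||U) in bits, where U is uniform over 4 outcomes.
0.8430 bits

U(i) = 1/4 for all i

D_KL(P||U) = Σ P(x) log₂(P(x) / (1/4))
           = Σ P(x) log₂(P(x)) + log₂(4)
           = log₂(4) - H(P)

H(P) = -Σ P(x) log₂(P(x)):
  -P(1)·log₂(P(1)) = -(0.4739)·log₂(0.4739) = 0.51055
  -P(2)·log₂(P(2)) = -(0.0099)·log₂(0.0099) = 0.06592
  -P(3)·log₂(P(3)) = -(0.5031)·log₂(0.5031) = 0.49861
  -P(4)·log₂(P(4)) = -(0.0131)·log₂(0.0131) = 0.08193
H(P) = 0.51055 + 0.06592 + 0.49861 + 0.08193 = 1.15701 bits

log₂(4) = 2.00000 bits

D_KL(P||U) = 2.00000 - 1.15701 = 0.84299 ≈ 0.8430 bits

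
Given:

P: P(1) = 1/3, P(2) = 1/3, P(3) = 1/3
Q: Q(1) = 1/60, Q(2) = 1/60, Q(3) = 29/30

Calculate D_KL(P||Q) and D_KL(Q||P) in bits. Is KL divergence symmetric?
D_KL(P||Q) = 2.3693 bits, D_KL(Q||P) = 1.3408 bits. No, KL divergence is not symmetric.

D_KL(P||Q) = Σ P(x) log₂(P(x)/Q(x))

Computing term by term:
  P(1)·log₂(P(1)/Q(1)) = (1/3)·log₂((1/3)/(1/60)) = 1.44064
  P(2)·log₂(P(2)/Q(2)) = (1/3)·log₂((1/3)/(1/60)) = 1.44064
  P(3)·log₂(P(3)/Q(3)) = (1/3)·log₂((1/3)/(29/30)) = -0.51202

D_KL(P||Q) = 1.44064 + 1.44064 - 0.51202 = 2.36926 ≈ 2.3693 bits

D_KL(Q||P) = Σ Q(x) log₂(Q(x)/P(x))

Computing term by term:
  Q(1)·log₂(Q(1)/P(1)) = (1/60)·log₂((1/60)/(1/3)) = -0.07203
  Q(2)·log₂(Q(2)/P(2)) = (1/60)·log₂((1/60)/(1/3)) = -0.07203
  Q(3)·log₂(Q(3)/P(3)) = (29/30)·log₂((29/30)/(1/3)) = 1.48485

D_KL(Q||P) = -0.07203 - 0.07203 + 1.48485 = 1.34079 ≈ 1.3408 bits

These are NOT equal (difference: 1.0285 bits). KL divergence is asymmetric: D_KL(P||Q) ≠ D_KL(Q||P) in general.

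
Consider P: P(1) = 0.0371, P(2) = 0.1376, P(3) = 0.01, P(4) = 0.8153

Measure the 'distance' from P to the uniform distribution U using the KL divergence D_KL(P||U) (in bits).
1.1233 bits

U(i) = 1/4 for all i

D_KL(P||U) = Σ P(x) log₂(P(x) / (1/4))
           = Σ P(x) log₂(P(x)) + log₂(4)
           = log₂(4) - H(P)

H(P) = -Σ P(x) log₂(P(x)):
  -P(1)·log₂(P(1)) = -(0.0371)·log₂(0.0371) = 0.17632
  -P(2)·log₂(P(2)) = -(0.1376)·log₂(0.1376) = 0.39374
  -P(3)·log₂(P(3)) = -(0.01)·log₂(0.01) = 0.06644
  -P(4)·log₂(P(4)) = -(0.8153)·log₂(0.8153) = 0.24018
H(P) = 0.17632 + 0.39374 + 0.06644 + 0.24018 = 0.87668 bits

log₂(4) = 2.00000 bits

D_KL(P||U) = 2.00000 - 0.87668 = 1.12332 ≈ 1.1233 bits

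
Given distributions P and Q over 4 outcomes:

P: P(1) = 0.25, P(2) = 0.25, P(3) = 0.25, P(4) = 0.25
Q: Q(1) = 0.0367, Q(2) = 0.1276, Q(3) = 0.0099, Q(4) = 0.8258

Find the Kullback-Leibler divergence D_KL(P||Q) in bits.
1.6682 bits

D_KL(P||Q) = Σ P(x) log₂(P(x)/Q(x))

Computing term by term:
  P(1)·log₂(P(1)/Q(1)) = 0.25·log₂(0.25/0.0367) = 0.69202
  P(2)·log₂(P(2)/Q(2)) = 0.25·log₂(0.25/0.1276) = 0.24257
  P(3)·log₂(P(3)/Q(3)) = 0.25·log₂(0.25/0.0099) = 1.16459
  P(4)·log₂(P(4)/Q(4)) = 0.25·log₂(0.25/0.8258) = -0.43097

D_KL(P||Q) = 0.69202 + 0.24257 + 1.16459 - 0.43097 = 1.66821 ≈ 1.6682 bits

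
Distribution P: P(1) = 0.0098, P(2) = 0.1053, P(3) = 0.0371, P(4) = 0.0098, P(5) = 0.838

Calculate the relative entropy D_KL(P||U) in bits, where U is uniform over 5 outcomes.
1.4592 bits

U(i) = 1/5 for all i

D_KL(P||U) = Σ P(x) log₂(P(x) / (1/5))
           = Σ P(x) log₂(P(x)) + log₂(5)
           = log₂(5) - H(P)

H(P) = -Σ P(x) log₂(P(x)):
  -P(1)·log₂(P(1)) = -(0.0098)·log₂(0.0098) = 0.06540
  -P(2)·log₂(P(2)) = -(0.1053)·log₂(0.1053) = 0.34195
  -P(3)·log₂(P(3)) = -(0.0371)·log₂(0.0371) = 0.17632
  -P(4)·log₂(P(4)) = -(0.0098)·log₂(0.0098) = 0.06540
  -P(5)·log₂(P(5)) = -(0.838)·log₂(0.838) = 0.21367
H(P) = 0.06540 + 0.34195 + 0.17632 + 0.06540 + 0.21367 = 0.86274 bits

log₂(5) = 2.32193 bits

D_KL(P||U) = 2.32193 - 0.86274 = 1.45919 ≈ 1.4592 bits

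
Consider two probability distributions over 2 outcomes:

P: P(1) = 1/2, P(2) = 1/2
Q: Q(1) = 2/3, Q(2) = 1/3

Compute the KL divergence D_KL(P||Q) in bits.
0.0850 bits

D_KL(P||Q) = Σ P(x) log₂(P(x)/Q(x))

Computing term by term:
  P(1)·log₂(P(1)/Q(1)) = (1/2)·log₂((1/2)/(2/3)) = -0.20752
  P(2)·log₂(P(2)/Q(2)) = (1/2)·log₂((1/2)/(1/3)) = 0.29248

D_KL(P||Q) = -0.20752 + 0.29248 = 0.08496 ≈ 0.0850 bits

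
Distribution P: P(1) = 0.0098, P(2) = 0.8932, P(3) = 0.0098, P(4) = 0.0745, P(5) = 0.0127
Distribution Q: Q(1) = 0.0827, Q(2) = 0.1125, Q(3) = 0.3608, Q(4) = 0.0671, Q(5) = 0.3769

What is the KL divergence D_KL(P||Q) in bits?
2.5378 bits

D_KL(P||Q) = Σ P(x) log₂(P(x)/Q(x))

Computing term by term:
  P(1)·log₂(P(1)/Q(1)) = 0.0098·log₂(0.0098/0.0827) = -0.03015
  P(2)·log₂(P(2)/Q(2)) = 0.8932·log₂(0.8932/0.1125) = 2.66983
  P(3)·log₂(P(3)/Q(3)) = 0.0098·log₂(0.0098/0.3608) = -0.05098
  P(4)·log₂(P(4)/Q(4)) = 0.0745·log₂(0.0745/0.0671) = 0.01124
  P(5)·log₂(P(5)/Q(5)) = 0.0127·log₂(0.0127/0.3769) = -0.06212

D_KL(P||Q) = -0.03015 + 2.66983 - 0.05098 + 0.01124 - 0.06212 = 2.53782 ≈ 2.5378 bits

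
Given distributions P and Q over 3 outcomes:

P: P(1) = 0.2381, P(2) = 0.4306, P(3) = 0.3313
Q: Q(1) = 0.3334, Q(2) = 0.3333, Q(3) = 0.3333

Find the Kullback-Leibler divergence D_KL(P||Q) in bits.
0.0406 bits

D_KL(P||Q) = Σ P(x) log₂(P(x)/Q(x))

Computing term by term:
  P(1)·log₂(P(1)/Q(1)) = 0.2381·log₂(0.2381/0.3334) = -0.11564
  P(2)·log₂(P(2)/Q(2)) = 0.4306·log₂(0.4306/0.3333) = 0.15912
  P(3)·log₂(P(3)/Q(3)) = 0.3313·log₂(0.3313/0.3333) = -0.00288

D_KL(P||Q) = -0.11564 + 0.15912 - 0.00288 = 0.04060 ≈ 0.0406 bits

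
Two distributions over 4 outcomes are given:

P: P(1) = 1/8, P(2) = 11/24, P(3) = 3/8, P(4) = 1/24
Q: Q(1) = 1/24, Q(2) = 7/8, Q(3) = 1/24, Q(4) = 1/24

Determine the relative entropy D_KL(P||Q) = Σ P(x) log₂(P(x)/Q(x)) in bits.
0.9593 bits

D_KL(P||Q) = Σ P(x) log₂(P(x)/Q(x))

Computing term by term:
  P(1)·log₂(P(1)/Q(1)) = (1/8)·log₂((1/8)/(1/24)) = 0.19812
  P(2)·log₂(P(2)/Q(2)) = (11/24)·log₂((11/24)/(7/8)) = -0.42757
  P(3)·log₂(P(3)/Q(3)) = (3/8)·log₂((3/8)/(1/24)) = 1.18872
  P(4)·log₂(P(4)/Q(4)) = (1/24)·log₂((1/24)/(1/24)) = 0.00000

D_KL(P||Q) = 0.19812 - 0.42757 + 1.18872 + 0.00000 = 0.95927 ≈ 0.9593 bits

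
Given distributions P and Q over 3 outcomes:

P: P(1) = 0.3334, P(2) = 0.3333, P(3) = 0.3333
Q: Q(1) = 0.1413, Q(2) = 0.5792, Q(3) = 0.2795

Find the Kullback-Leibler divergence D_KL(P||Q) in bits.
0.2318 bits

D_KL(P||Q) = Σ P(x) log₂(P(x)/Q(x))

Computing term by term:
  P(1)·log₂(P(1)/Q(1)) = 0.3334·log₂(0.3334/0.1413) = 0.41291
  P(2)·log₂(P(2)/Q(2)) = 0.3333·log₂(0.3333/0.5792) = -0.26572
  P(3)·log₂(P(3)/Q(3)) = 0.3333·log₂(0.3333/0.2795) = 0.08465

D_KL(P||Q) = 0.41291 - 0.26572 + 0.08465 = 0.23184 ≈ 0.2318 bits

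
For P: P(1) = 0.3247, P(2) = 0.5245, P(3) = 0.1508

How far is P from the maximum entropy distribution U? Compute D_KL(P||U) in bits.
0.1582 bits

U(i) = 1/3 for all i

D_KL(P||U) = Σ P(x) log₂(P(x) / (1/3))
           = Σ P(x) log₂(P(x)) + log₂(3)
           = log₂(3) - H(P)

H(P) = -Σ P(x) log₂(P(x)):
  -P(1)·log₂(P(1)) = -(0.3247)·log₂(0.3247) = 0.52693
  -P(2)·log₂(P(2)) = -(0.5245)·log₂(0.5245) = 0.48830
  -P(3)·log₂(P(3)) = -(0.1508)·log₂(0.1508) = 0.41158
H(P) = 0.52693 + 0.48830 + 0.41158 = 1.42681 bits

log₂(3) = 1.58496 bits

D_KL(P||U) = 1.58496 - 1.42681 = 0.15815 ≈ 0.1582 bits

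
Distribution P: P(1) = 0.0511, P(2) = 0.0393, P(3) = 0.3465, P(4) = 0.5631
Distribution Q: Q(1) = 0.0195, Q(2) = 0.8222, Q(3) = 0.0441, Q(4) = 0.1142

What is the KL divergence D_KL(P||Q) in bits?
2.2253 bits

D_KL(P||Q) = Σ P(x) log₂(P(x)/Q(x))

Computing term by term:
  P(1)·log₂(P(1)/Q(1)) = 0.0511·log₂(0.0511/0.0195) = 0.07102
  P(2)·log₂(P(2)/Q(2)) = 0.0393·log₂(0.0393/0.8222) = -0.17240
  P(3)·log₂(P(3)/Q(3)) = 0.3465·log₂(0.3465/0.0441) = 1.03049
  P(4)·log₂(P(4)/Q(4)) = 0.5631·log₂(0.5631/0.1142) = 1.29616

D_KL(P||Q) = 0.07102 - 0.17240 + 1.03049 + 1.29616 = 2.22527 ≈ 2.2253 bits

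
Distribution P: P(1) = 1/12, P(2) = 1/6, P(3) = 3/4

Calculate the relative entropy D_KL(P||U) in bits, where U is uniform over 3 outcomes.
0.5441 bits

U(i) = 1/3 for all i

D_KL(P||U) = Σ P(x) log₂(P(x) / (1/3))
           = Σ P(x) log₂(P(x)) + log₂(3)
           = log₂(3) - H(P)

H(P) = -Σ P(x) log₂(P(x)):
  -P(1)·log₂(P(1)) = -(1/12)·log₂(1/12) = 0.29875
  -P(2)·log₂(P(2)) = -(1/6)·log₂(1/6) = 0.43083
  -P(3)·log₂(P(3)) = -(3/4)·log₂(3/4) = 0.31128
H(P) = 0.29875 + 0.43083 + 0.31128 = 1.04086 bits

log₂(3) = 1.58496 bits

D_KL(P||U) = 1.58496 - 1.04086 = 0.54410 ≈ 0.5441 bits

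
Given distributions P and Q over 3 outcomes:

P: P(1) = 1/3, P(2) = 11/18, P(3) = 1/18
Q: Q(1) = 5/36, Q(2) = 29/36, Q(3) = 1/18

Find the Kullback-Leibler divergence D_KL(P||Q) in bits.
0.1775 bits

D_KL(P||Q) = Σ P(x) log₂(P(x)/Q(x))

Computing term by term:
  P(1)·log₂(P(1)/Q(1)) = (1/3)·log₂((1/3)/(5/36)) = 0.42101
  P(2)·log₂(P(2)/Q(2)) = (11/18)·log₂((11/18)/(29/36)) = -0.24356
  P(3)·log₂(P(3)/Q(3)) = (1/18)·log₂((1/18)/(1/18)) = 0.00000

D_KL(P||Q) = 0.42101 - 0.24356 + 0.00000 = 0.17745 ≈ 0.1775 bits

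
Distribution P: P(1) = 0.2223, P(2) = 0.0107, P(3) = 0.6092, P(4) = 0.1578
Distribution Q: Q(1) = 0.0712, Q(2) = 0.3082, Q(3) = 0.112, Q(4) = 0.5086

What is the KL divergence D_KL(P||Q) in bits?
1.5354 bits

D_KL(P||Q) = Σ P(x) log₂(P(x)/Q(x))

Computing term by term:
  P(1)·log₂(P(1)/Q(1)) = 0.2223·log₂(0.2223/0.0712) = 0.36514
  P(2)·log₂(P(2)/Q(2)) = 0.0107·log₂(0.0107/0.3082) = -0.05188
  P(3)·log₂(P(3)/Q(3)) = 0.6092·log₂(0.6092/0.112) = 1.48853
  P(4)·log₂(P(4)/Q(4)) = 0.1578·log₂(0.1578/0.5086) = -0.26643

D_KL(P||Q) = 0.36514 - 0.05188 + 1.48853 - 0.26643 = 1.53536 ≈ 1.5354 bits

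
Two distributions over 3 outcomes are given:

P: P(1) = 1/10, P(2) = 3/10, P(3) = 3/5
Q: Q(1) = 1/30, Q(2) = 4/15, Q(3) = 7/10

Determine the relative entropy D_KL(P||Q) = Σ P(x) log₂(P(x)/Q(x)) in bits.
0.0760 bits

D_KL(P||Q) = Σ P(x) log₂(P(x)/Q(x))

Computing term by term:
  P(1)·log₂(P(1)/Q(1)) = (1/10)·log₂((1/10)/(1/30)) = 0.15850
  P(2)·log₂(P(2)/Q(2)) = (3/10)·log₂((3/10)/(4/15)) = 0.05098
  P(3)·log₂(P(3)/Q(3)) = (3/5)·log₂((3/5)/(7/10)) = -0.13344

D_KL(P||Q) = 0.15850 + 0.05098 - 0.13344 = 0.07604 ≈ 0.0760 bits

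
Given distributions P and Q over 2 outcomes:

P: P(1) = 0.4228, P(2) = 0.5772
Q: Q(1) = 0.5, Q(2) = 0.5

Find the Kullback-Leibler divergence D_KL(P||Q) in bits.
0.0173 bits

D_KL(P||Q) = Σ P(x) log₂(P(x)/Q(x))

Computing term by term:
  P(1)·log₂(P(1)/Q(1)) = 0.4228·log₂(0.4228/0.5) = -0.10230
  P(2)·log₂(P(2)/Q(2)) = 0.5772·log₂(0.5772/0.5) = 0.11956

D_KL(P||Q) = -0.10230 + 0.11956 = 0.01726 ≈ 0.0173 bits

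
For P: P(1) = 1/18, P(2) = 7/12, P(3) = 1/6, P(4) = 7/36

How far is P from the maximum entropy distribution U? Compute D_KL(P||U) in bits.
0.4245 bits

U(i) = 1/4 for all i

D_KL(P||U) = Σ P(x) log₂(P(x) / (1/4))
           = Σ P(x) log₂(P(x)) + log₂(4)
           = log₂(4) - H(P)

H(P) = -Σ P(x) log₂(P(x)):
  -P(1)·log₂(P(1)) = -(1/18)·log₂(1/18) = 0.23166
  -P(2)·log₂(P(2)) = -(7/12)·log₂(7/12) = 0.45360
  -P(3)·log₂(P(3)) = -(1/6)·log₂(1/6) = 0.43083
  -P(4)·log₂(P(4)) = -(7/36)·log₂(7/36) = 0.45939
H(P) = 0.23166 + 0.45360 + 0.43083 + 0.45939 = 1.57548 bits

log₂(4) = 2.00000 bits

D_KL(P||U) = 2.00000 - 1.57548 = 0.42452 ≈ 0.4245 bits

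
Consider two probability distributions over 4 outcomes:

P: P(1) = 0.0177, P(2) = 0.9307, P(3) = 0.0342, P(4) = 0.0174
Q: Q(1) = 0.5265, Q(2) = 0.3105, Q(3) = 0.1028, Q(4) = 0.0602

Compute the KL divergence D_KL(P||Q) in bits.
1.3019 bits

D_KL(P||Q) = Σ P(x) log₂(P(x)/Q(x))

Computing term by term:
  P(1)·log₂(P(1)/Q(1)) = 0.0177·log₂(0.0177/0.5265) = -0.08663
  P(2)·log₂(P(2)/Q(2)) = 0.9307·log₂(0.9307/0.3105) = 1.47397
  P(3)·log₂(P(3)/Q(3)) = 0.0342·log₂(0.0342/0.1028) = -0.05430
  P(4)·log₂(P(4)/Q(4)) = 0.0174·log₂(0.0174/0.0602) = -0.03116

D_KL(P||Q) = -0.08663 + 1.47397 - 0.05430 - 0.03116 = 1.30188 ≈ 1.3019 bits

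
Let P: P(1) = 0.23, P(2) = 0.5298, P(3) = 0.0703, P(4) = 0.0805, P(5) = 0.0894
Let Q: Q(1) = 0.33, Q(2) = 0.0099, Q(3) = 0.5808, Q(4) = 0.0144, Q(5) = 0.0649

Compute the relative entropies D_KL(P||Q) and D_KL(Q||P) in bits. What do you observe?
D_KL(P||Q) = 2.9493 bits, D_KL(Q||P) = 1.8187 bits. The two directions give different values (D_KL(P||Q) exceeds D_KL(Q||P) by 1.1306 bits): KL divergence is asymmetric.

D_KL(P||Q) = Σ P(x) log₂(P(x)/Q(x))

Computing term by term:
  P(1)·log₂(P(1)/Q(1)) = 0.23·log₂(0.23/0.33) = -0.11979
  P(2)·log₂(P(2)/Q(2)) = 0.5298·log₂(0.5298/0.0099) = 3.04205
  P(3)·log₂(P(3)/Q(3)) = 0.0703·log₂(0.0703/0.5808) = -0.21417
  P(4)·log₂(P(4)/Q(4)) = 0.0805·log₂(0.0805/0.0144) = 0.19988
  P(5)·log₂(P(5)/Q(5)) = 0.0894·log₂(0.0894/0.0649) = 0.04131

D_KL(P||Q) = -0.11979 + 3.04205 - 0.21417 + 0.19988 + 0.04131 = 2.94928 ≈ 2.9493 bits

D_KL(Q||P) = Σ Q(x) log₂(Q(x)/P(x))

Computing term by term:
  Q(1)·log₂(Q(1)/P(1)) = 0.33·log₂(0.33/0.23) = 0.17187
  Q(2)·log₂(Q(2)/P(2)) = 0.0099·log₂(0.0099/0.5298) = -0.05684
  Q(3)·log₂(Q(3)/P(3)) = 0.5808·log₂(0.5808/0.0703) = 1.76938
  Q(4)·log₂(Q(4)/P(4)) = 0.0144·log₂(0.0144/0.0805) = -0.03575
  Q(5)·log₂(Q(5)/P(5)) = 0.0649·log₂(0.0649/0.0894) = -0.02999

D_KL(Q||P) = 0.17187 - 0.05684 + 1.76938 - 0.03575 - 0.02999 = 1.81867 ≈ 1.8187 bits

These are NOT equal (difference: 1.1306 bits). KL divergence is asymmetric: D_KL(P||Q) ≠ D_KL(Q||P) in general.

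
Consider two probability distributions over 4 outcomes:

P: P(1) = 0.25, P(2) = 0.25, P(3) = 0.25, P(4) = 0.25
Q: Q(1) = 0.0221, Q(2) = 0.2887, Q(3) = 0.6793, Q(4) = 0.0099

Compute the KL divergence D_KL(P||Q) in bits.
1.6271 bits

D_KL(P||Q) = Σ P(x) log₂(P(x)/Q(x))

Computing term by term:
  P(1)·log₂(P(1)/Q(1)) = 0.25·log₂(0.25/0.0221) = 0.87495
  P(2)·log₂(P(2)/Q(2)) = 0.25·log₂(0.25/0.2887) = -0.05191
  P(3)·log₂(P(3)/Q(3)) = 0.25·log₂(0.25/0.6793) = -0.36053
  P(4)·log₂(P(4)/Q(4)) = 0.25·log₂(0.25/0.0099) = 1.16459

D_KL(P||Q) = 0.87495 - 0.05191 - 0.36053 + 1.16459 = 1.62710 ≈ 1.6271 bits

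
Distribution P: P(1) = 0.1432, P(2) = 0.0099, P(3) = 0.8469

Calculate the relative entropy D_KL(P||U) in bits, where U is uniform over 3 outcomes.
0.9145 bits

U(i) = 1/3 for all i

D_KL(P||U) = Σ P(x) log₂(P(x) / (1/3))
           = Σ P(x) log₂(P(x)) + log₂(3)
           = log₂(3) - H(P)

H(P) = -Σ P(x) log₂(P(x)):
  -P(1)·log₂(P(1)) = -(0.1432)·log₂(0.1432) = 0.40152
  -P(2)·log₂(P(2)) = -(0.0099)·log₂(0.0099) = 0.06592
  -P(3)·log₂(P(3)) = -(0.8469)·log₂(0.8469) = 0.20303
H(P) = 0.40152 + 0.06592 + 0.20303 = 0.67047 bits

log₂(3) = 1.58496 bits

D_KL(P||U) = 1.58496 - 0.67047 = 0.91449 ≈ 0.9145 bits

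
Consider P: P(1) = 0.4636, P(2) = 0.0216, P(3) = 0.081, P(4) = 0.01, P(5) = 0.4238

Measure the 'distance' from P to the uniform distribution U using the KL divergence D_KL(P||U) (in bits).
0.8032 bits

U(i) = 1/5 for all i

D_KL(P||U) = Σ P(x) log₂(P(x) / (1/5))
           = Σ P(x) log₂(P(x)) + log₂(5)
           = log₂(5) - H(P)

H(P) = -Σ P(x) log₂(P(x)):
  -P(1)·log₂(P(1)) = -(0.4636)·log₂(0.4636) = 0.51415
  -P(2)·log₂(P(2)) = -(0.0216)·log₂(0.0216) = 0.11951
  -P(3)·log₂(P(3)) = -(0.081)·log₂(0.081) = 0.29370
  -P(4)·log₂(P(4)) = -(0.01)·log₂(0.01) = 0.06644
  -P(5)·log₂(P(5)) = -(0.4238)·log₂(0.4238) = 0.52490
H(P) = 0.51415 + 0.11951 + 0.29370 + 0.06644 + 0.52490 = 1.51870 bits

log₂(5) = 2.32193 bits

D_KL(P||U) = 2.32193 - 1.51870 = 0.80323 ≈ 0.8032 bits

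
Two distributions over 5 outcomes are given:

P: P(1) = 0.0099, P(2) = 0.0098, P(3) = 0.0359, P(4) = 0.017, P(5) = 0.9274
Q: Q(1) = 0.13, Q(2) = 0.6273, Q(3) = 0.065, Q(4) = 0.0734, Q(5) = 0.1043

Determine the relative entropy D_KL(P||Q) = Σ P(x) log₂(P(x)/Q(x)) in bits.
2.7614 bits

D_KL(P||Q) = Σ P(x) log₂(P(x)/Q(x))

Computing term by term:
  P(1)·log₂(P(1)/Q(1)) = 0.0099·log₂(0.0099/0.13) = -0.03678
  P(2)·log₂(P(2)/Q(2)) = 0.0098·log₂(0.0098/0.6273) = -0.05880
  P(3)·log₂(P(3)/Q(3)) = 0.0359·log₂(0.0359/0.065) = -0.03075
  P(4)·log₂(P(4)/Q(4)) = 0.017·log₂(0.017/0.0734) = -0.03587
  P(5)·log₂(P(5)/Q(5)) = 0.9274·log₂(0.9274/0.1043) = 2.92358

D_KL(P||Q) = -0.03678 - 0.05880 - 0.03075 - 0.03587 + 2.92358 = 2.76138 ≈ 2.7614 bits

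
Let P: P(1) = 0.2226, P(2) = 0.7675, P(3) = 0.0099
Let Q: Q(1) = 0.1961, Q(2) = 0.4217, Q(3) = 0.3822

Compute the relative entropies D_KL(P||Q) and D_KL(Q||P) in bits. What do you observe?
D_KL(P||Q) = 0.6516 bits, D_KL(Q||P) = 1.6143 bits. The two directions give different values (D_KL(Q||P) exceeds D_KL(P||Q) by 0.9627 bits): KL divergence is asymmetric.

D_KL(P||Q) = Σ P(x) log₂(P(x)/Q(x))

Computing term by term:
  P(1)·log₂(P(1)/Q(1)) = 0.2226·log₂(0.2226/0.1961) = 0.04071
  P(2)·log₂(P(2)/Q(2)) = 0.7675·log₂(0.7675/0.4217) = 0.66308
  P(3)·log₂(P(3)/Q(3)) = 0.0099·log₂(0.0099/0.3822) = -0.05218

D_KL(P||Q) = 0.04071 + 0.66308 - 0.05218 = 0.65161 ≈ 0.6516 bits

D_KL(Q||P) = Σ Q(x) log₂(Q(x)/P(x))

Computing term by term:
  Q(1)·log₂(Q(1)/P(1)) = 0.1961·log₂(0.1961/0.2226) = -0.03586
  Q(2)·log₂(Q(2)/P(2)) = 0.4217·log₂(0.4217/0.7675) = -0.36433
  Q(3)·log₂(Q(3)/P(3)) = 0.3822·log₂(0.3822/0.0099) = 2.01448

D_KL(Q||P) = -0.03586 - 0.36433 + 2.01448 = 1.61429 ≈ 1.6143 bits

These are NOT equal (difference: 0.9627 bits). KL divergence is asymmetric: D_KL(P||Q) ≠ D_KL(Q||P) in general.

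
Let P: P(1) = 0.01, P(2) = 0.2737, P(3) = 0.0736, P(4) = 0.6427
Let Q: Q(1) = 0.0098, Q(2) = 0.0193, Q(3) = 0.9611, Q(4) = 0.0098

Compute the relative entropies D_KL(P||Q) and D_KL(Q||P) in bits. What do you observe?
D_KL(P||Q) = 4.6535 bits, D_KL(Q||P) = 3.4294 bits. The two directions give different values (D_KL(P||Q) exceeds D_KL(Q||P) by 1.2241 bits): KL divergence is asymmetric.

D_KL(P||Q) = Σ P(x) log₂(P(x)/Q(x))

Computing term by term:
  P(1)·log₂(P(1)/Q(1)) = 0.01·log₂(0.01/0.0098) = 0.00029
  P(2)·log₂(P(2)/Q(2)) = 0.2737·log₂(0.2737/0.0193) = 1.04716
  P(3)·log₂(P(3)/Q(3)) = 0.0736·log₂(0.0736/0.9611) = -0.27283
  P(4)·log₂(P(4)/Q(4)) = 0.6427·log₂(0.6427/0.0098) = 3.87884

D_KL(P||Q) = 0.00029 + 1.04716 - 0.27283 + 3.87884 = 4.65346 ≈ 4.6535 bits

D_KL(Q||P) = Σ Q(x) log₂(Q(x)/P(x))

Computing term by term:
  Q(1)·log₂(Q(1)/P(1)) = 0.0098·log₂(0.0098/0.01) = -0.00029
  Q(2)·log₂(Q(2)/P(2)) = 0.0193·log₂(0.0193/0.2737) = -0.07384
  Q(3)·log₂(Q(3)/P(3)) = 0.9611·log₂(0.9611/0.0736) = 3.56271
  Q(4)·log₂(Q(4)/P(4)) = 0.0098·log₂(0.0098/0.6427) = -0.05915

D_KL(Q||P) = -0.00029 - 0.07384 + 3.56271 - 0.05915 = 3.42943 ≈ 3.4294 bits

These are NOT equal (difference: 1.2241 bits). KL divergence is asymmetric: D_KL(P||Q) ≠ D_KL(Q||P) in general.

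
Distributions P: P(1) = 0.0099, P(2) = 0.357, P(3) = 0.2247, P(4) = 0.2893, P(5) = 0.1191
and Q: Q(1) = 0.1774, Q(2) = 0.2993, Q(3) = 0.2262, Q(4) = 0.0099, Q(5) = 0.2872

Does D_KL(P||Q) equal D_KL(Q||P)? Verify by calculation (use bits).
D_KL(P||Q) = 1.3048 bits, D_KL(Q||P) = 0.9812 bits. No — D_KL(P||Q) ≠ D_KL(Q||P) for this pair.

D_KL(P||Q) = Σ P(x) log₂(P(x)/Q(x))

Computing term by term:
  P(1)·log₂(P(1)/Q(1)) = 0.0099·log₂(0.0099/0.1774) = -0.04122
  P(2)·log₂(P(2)/Q(2)) = 0.357·log₂(0.357/0.2993) = 0.09080
  P(3)·log₂(P(3)/Q(3)) = 0.2247·log₂(0.2247/0.2262) = -0.00216
  P(4)·log₂(P(4)/Q(4)) = 0.2893·log₂(0.2893/0.0099) = 1.40860
  P(5)·log₂(P(5)/Q(5)) = 0.1191·log₂(0.1191/0.2872) = -0.15124

D_KL(P||Q) = -0.04122 + 0.09080 - 0.00216 + 1.40860 - 0.15124 = 1.30478 ≈ 1.3048 bits

D_KL(Q||P) = Σ Q(x) log₂(Q(x)/P(x))

Computing term by term:
  Q(1)·log₂(Q(1)/P(1)) = 0.1774·log₂(0.1774/0.0099) = 0.73859
  Q(2)·log₂(Q(2)/P(2)) = 0.2993·log₂(0.2993/0.357) = -0.07612
  Q(3)·log₂(Q(3)/P(3)) = 0.2262·log₂(0.2262/0.2247) = 0.00217
  Q(4)·log₂(Q(4)/P(4)) = 0.0099·log₂(0.0099/0.2893) = -0.04820
  Q(5)·log₂(Q(5)/P(5)) = 0.2872·log₂(0.2872/0.1191) = 0.36471

D_KL(Q||P) = 0.73859 - 0.07612 + 0.00217 - 0.04820 + 0.36471 = 0.98115 ≈ 0.9812 bits

These are NOT equal (difference: 0.3236 bits). KL divergence is asymmetric: D_KL(P||Q) ≠ D_KL(Q||P) in general.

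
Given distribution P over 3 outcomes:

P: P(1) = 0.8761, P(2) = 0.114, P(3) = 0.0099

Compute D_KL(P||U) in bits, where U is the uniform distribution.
0.9947 bits

U(i) = 1/3 for all i

D_KL(P||U) = Σ P(x) log₂(P(x) / (1/3))
           = Σ P(x) log₂(P(x)) + log₂(3)
           = log₂(3) - H(P)

H(P) = -Σ P(x) log₂(P(x)):
  -P(1)·log₂(P(1)) = -(0.8761)·log₂(0.8761) = 0.16719
  -P(2)·log₂(P(2)) = -(0.114)·log₂(0.114) = 0.35715
  -P(3)·log₂(P(3)) = -(0.0099)·log₂(0.0099) = 0.06592
H(P) = 0.16719 + 0.35715 + 0.06592 = 0.59026 bits

log₂(3) = 1.58496 bits

D_KL(P||U) = 1.58496 - 0.59026 = 0.99470 ≈ 0.9947 bits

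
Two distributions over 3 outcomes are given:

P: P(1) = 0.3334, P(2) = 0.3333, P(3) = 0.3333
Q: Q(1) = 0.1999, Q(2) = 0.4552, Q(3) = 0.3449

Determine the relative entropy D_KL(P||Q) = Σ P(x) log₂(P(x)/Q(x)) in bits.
0.0797 bits

D_KL(P||Q) = Σ P(x) log₂(P(x)/Q(x))

Computing term by term:
  P(1)·log₂(P(1)/Q(1)) = 0.3334·log₂(0.3334/0.1999) = 0.24604
  P(2)·log₂(P(2)/Q(2)) = 0.3333·log₂(0.3333/0.4552) = -0.14988
  P(3)·log₂(P(3)/Q(3)) = 0.3333·log₂(0.3333/0.3449) = -0.01645

D_KL(P||Q) = 0.24604 - 0.14988 - 0.01645 = 0.07971 ≈ 0.0797 bits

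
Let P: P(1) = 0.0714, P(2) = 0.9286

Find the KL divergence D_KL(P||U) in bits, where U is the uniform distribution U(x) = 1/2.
0.6289 bits

U(i) = 1/2 for all i

D_KL(P||U) = Σ P(x) log₂(P(x) / (1/2))
           = Σ P(x) log₂(P(x)) + log₂(2)
           = log₂(2) - H(P)

H(P) = -Σ P(x) log₂(P(x)):
  -P(1)·log₂(P(1)) = -(0.0714)·log₂(0.0714) = 0.27189
  -P(2)·log₂(P(2)) = -(0.9286)·log₂(0.9286) = 0.09924
H(P) = 0.27189 + 0.09924 = 0.37113 bits

log₂(2) = 1.00000 bits

D_KL(P||U) = 1.00000 - 0.37113 = 0.62887 ≈ 0.6289 bits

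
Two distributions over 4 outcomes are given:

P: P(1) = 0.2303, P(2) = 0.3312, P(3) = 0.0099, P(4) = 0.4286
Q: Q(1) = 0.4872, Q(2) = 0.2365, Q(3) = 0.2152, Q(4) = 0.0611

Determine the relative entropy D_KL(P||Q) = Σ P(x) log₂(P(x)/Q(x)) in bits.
1.0725 bits

D_KL(P||Q) = Σ P(x) log₂(P(x)/Q(x))

Computing term by term:
  P(1)·log₂(P(1)/Q(1)) = 0.2303·log₂(0.2303/0.4872) = -0.24895
  P(2)·log₂(P(2)/Q(2)) = 0.3312·log₂(0.3312/0.2365) = 0.16092
  P(3)·log₂(P(3)/Q(3)) = 0.0099·log₂(0.0099/0.2152) = -0.04398
  P(4)·log₂(P(4)/Q(4)) = 0.4286·log₂(0.4286/0.0611) = 1.20453

D_KL(P||Q) = -0.24895 + 0.16092 - 0.04398 + 1.20453 = 1.07252 ≈ 1.0725 bits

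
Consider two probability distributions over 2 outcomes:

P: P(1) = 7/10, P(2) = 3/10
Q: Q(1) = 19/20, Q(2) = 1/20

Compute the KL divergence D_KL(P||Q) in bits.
0.4671 bits

D_KL(P||Q) = Σ P(x) log₂(P(x)/Q(x))

Computing term by term:
  P(1)·log₂(P(1)/Q(1)) = (7/10)·log₂((7/10)/(19/20)) = -0.30840
  P(2)·log₂(P(2)/Q(2)) = (3/10)·log₂((3/10)/(1/20)) = 0.77549

D_KL(P||Q) = -0.30840 + 0.77549 = 0.46709 ≈ 0.4671 bits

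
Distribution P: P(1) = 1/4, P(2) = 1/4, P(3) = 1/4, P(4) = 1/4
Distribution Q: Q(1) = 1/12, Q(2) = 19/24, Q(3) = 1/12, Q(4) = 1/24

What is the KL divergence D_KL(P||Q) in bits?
1.0230 bits

D_KL(P||Q) = Σ P(x) log₂(P(x)/Q(x))

Computing term by term:
  P(1)·log₂(P(1)/Q(1)) = (1/4)·log₂((1/4)/(1/12)) = 0.39624
  P(2)·log₂(P(2)/Q(2)) = (1/4)·log₂((1/4)/(19/24)) = -0.41574
  P(3)·log₂(P(3)/Q(3)) = (1/4)·log₂((1/4)/(1/12)) = 0.39624
  P(4)·log₂(P(4)/Q(4)) = (1/4)·log₂((1/4)/(1/24)) = 0.64624

D_KL(P||Q) = 0.39624 - 0.41574 + 0.39624 + 0.64624 = 1.02298 ≈ 1.0230 bits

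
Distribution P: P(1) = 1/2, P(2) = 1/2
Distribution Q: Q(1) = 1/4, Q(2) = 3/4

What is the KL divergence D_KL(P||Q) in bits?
0.2075 bits

D_KL(P||Q) = Σ P(x) log₂(P(x)/Q(x))

Computing term by term:
  P(1)·log₂(P(1)/Q(1)) = (1/2)·log₂((1/2)/(1/4)) = 0.50000
  P(2)·log₂(P(2)/Q(2)) = (1/2)·log₂((1/2)/(3/4)) = -0.29248

D_KL(P||Q) = 0.50000 - 0.29248 = 0.20752 ≈ 0.2075 bits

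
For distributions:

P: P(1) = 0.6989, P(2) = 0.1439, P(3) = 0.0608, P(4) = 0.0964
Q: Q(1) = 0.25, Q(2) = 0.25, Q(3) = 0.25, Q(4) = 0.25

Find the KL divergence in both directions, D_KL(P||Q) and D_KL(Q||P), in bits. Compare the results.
D_KL(P||Q) = 0.6654 bits, D_KL(Q||P) = 0.6821 bits. D_KL(Q||P) is larger than D_KL(P||Q) by 0.0167 bits; the two directions differ.

D_KL(P||Q) = Σ P(x) log₂(P(x)/Q(x))

Computing term by term:
  P(1)·log₂(P(1)/Q(1)) = 0.6989·log₂(0.6989/0.25) = 1.03658
  P(2)·log₂(P(2)/Q(2)) = 0.1439·log₂(0.1439/0.25) = -0.11467
  P(3)·log₂(P(3)/Q(3)) = 0.0608·log₂(0.0608/0.25) = -0.12402
  P(4)·log₂(P(4)/Q(4)) = 0.0964·log₂(0.0964/0.25) = -0.13253

D_KL(P||Q) = 1.03658 - 0.11467 - 0.12402 - 0.13253 = 0.66536 ≈ 0.6654 bits

D_KL(Q||P) = Σ Q(x) log₂(Q(x)/P(x))

Computing term by term:
  Q(1)·log₂(Q(1)/P(1)) = 0.25·log₂(0.25/0.6989) = -0.37079
  Q(2)·log₂(Q(2)/P(2)) = 0.25·log₂(0.25/0.1439) = 0.19922
  Q(3)·log₂(Q(3)/P(3)) = 0.25·log₂(0.25/0.0608) = 0.50995
  Q(4)·log₂(Q(4)/P(4)) = 0.25·log₂(0.25/0.0964) = 0.34371

D_KL(Q||P) = -0.37079 + 0.19922 + 0.50995 + 0.34371 = 0.68209 ≈ 0.6821 bits

These are NOT equal (difference: 0.0167 bits). KL divergence is asymmetric: D_KL(P||Q) ≠ D_KL(Q||P) in general.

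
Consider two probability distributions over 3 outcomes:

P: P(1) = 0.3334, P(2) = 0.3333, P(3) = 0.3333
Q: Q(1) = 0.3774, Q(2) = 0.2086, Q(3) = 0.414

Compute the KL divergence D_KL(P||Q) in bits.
0.0615 bits

D_KL(P||Q) = Σ P(x) log₂(P(x)/Q(x))

Computing term by term:
  P(1)·log₂(P(1)/Q(1)) = 0.3334·log₂(0.3334/0.3774) = -0.05963
  P(2)·log₂(P(2)/Q(2)) = 0.3333·log₂(0.3333/0.2086) = 0.22534
  P(3)·log₂(P(3)/Q(3)) = 0.3333·log₂(0.3333/0.414) = -0.10426

D_KL(P||Q) = -0.05963 + 0.22534 - 0.10426 = 0.06145 ≈ 0.0615 bits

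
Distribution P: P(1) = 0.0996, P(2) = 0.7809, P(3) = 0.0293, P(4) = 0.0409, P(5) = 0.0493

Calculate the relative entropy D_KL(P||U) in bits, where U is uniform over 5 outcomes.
1.1600 bits

U(i) = 1/5 for all i

D_KL(P||U) = Σ P(x) log₂(P(x) / (1/5))
           = Σ P(x) log₂(P(x)) + log₂(5)
           = log₂(5) - H(P)

H(P) = -Σ P(x) log₂(P(x)):
  -P(1)·log₂(P(1)) = -(0.0996)·log₂(0.0996) = 0.33144
  -P(2)·log₂(P(2)) = -(0.7809)·log₂(0.7809) = 0.27862
  -P(3)·log₂(P(3)) = -(0.0293)·log₂(0.0293) = 0.14922
  -P(4)·log₂(P(4)) = -(0.0409)·log₂(0.0409) = 0.18862
  -P(5)·log₂(P(5)) = -(0.0493)·log₂(0.0493) = 0.21407
H(P) = 0.33144 + 0.27862 + 0.14922 + 0.18862 + 0.21407 = 1.16197 bits

log₂(5) = 2.32193 bits

D_KL(P||U) = 2.32193 - 1.16197 = 1.15996 ≈ 1.1600 bits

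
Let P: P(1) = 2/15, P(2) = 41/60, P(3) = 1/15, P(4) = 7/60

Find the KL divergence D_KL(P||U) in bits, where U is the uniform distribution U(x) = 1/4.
0.6150 bits

U(i) = 1/4 for all i

D_KL(P||U) = Σ P(x) log₂(P(x) / (1/4))
           = Σ P(x) log₂(P(x)) + log₂(4)
           = log₂(4) - H(P)

H(P) = -Σ P(x) log₂(P(x)):
  -P(1)·log₂(P(1)) = -(2/15)·log₂(2/15) = 0.38759
  -P(2)·log₂(P(2)) = -(41/60)·log₂(41/60) = 0.37538
  -P(3)·log₂(P(3)) = -(1/15)·log₂(1/15) = 0.26046
  -P(4)·log₂(P(4)) = -(7/60)·log₂(7/60) = 0.36161
H(P) = 0.38759 + 0.37538 + 0.26046 + 0.36161 = 1.38504 bits

log₂(4) = 2.00000 bits

D_KL(P||U) = 2.00000 - 1.38504 = 0.61496 ≈ 0.6150 bits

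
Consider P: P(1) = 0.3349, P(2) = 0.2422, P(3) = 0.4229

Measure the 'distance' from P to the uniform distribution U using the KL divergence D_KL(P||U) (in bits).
0.0359 bits

U(i) = 1/3 for all i

D_KL(P||U) = Σ P(x) log₂(P(x) / (1/3))
           = Σ P(x) log₂(P(x)) + log₂(3)
           = log₂(3) - H(P)

H(P) = -Σ P(x) log₂(P(x)):
  -P(1)·log₂(P(1)) = -(0.3349)·log₂(0.3349) = 0.52854
  -P(2)·log₂(P(2)) = -(0.2422)·log₂(0.2422) = 0.49548
  -P(3)·log₂(P(3)) = -(0.4229)·log₂(0.4229) = 0.52508
H(P) = 0.52854 + 0.49548 + 0.52508 = 1.54910 bits

log₂(3) = 1.58496 bits

D_KL(P||U) = 1.58496 - 1.54910 = 0.03586 ≈ 0.0359 bits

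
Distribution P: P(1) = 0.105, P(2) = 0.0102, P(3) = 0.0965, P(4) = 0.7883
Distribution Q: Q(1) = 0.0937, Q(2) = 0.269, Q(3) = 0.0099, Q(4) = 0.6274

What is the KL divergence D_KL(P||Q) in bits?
0.5457 bits

D_KL(P||Q) = Σ P(x) log₂(P(x)/Q(x))

Computing term by term:
  P(1)·log₂(P(1)/Q(1)) = 0.105·log₂(0.105/0.0937) = 0.01725
  P(2)·log₂(P(2)/Q(2)) = 0.0102·log₂(0.0102/0.269) = -0.04815
  P(3)·log₂(P(3)/Q(3)) = 0.0965·log₂(0.0965/0.0099) = 0.31701
  P(4)·log₂(P(4)/Q(4)) = 0.7883·log₂(0.7883/0.6274) = 0.25963

D_KL(P||Q) = 0.01725 - 0.04815 + 0.31701 + 0.25963 = 0.54574 ≈ 0.5457 bits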